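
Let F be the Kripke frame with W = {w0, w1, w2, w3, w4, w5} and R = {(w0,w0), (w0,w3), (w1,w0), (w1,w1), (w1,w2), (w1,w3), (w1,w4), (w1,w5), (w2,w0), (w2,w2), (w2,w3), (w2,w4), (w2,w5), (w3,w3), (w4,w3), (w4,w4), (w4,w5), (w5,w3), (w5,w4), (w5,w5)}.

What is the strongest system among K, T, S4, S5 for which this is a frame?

S4

Reflexive (axiom T): yes — every world is R-related to itself.
Transitive (axiom 4): yes — every two-step R-path is closed by a direct edge.
Euclidean (axiom 5): no — w1 R w0 and w1 R w2, but not w0 R w2.
So F validates K, T, S4; S5 would additionally require R to be Euclidean. The strongest is S4.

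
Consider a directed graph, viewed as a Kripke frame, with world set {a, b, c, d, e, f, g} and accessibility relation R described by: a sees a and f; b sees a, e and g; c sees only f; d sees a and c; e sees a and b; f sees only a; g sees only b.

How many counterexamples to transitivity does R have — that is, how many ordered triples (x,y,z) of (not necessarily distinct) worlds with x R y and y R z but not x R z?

13

Enumerating: (b,a,f), (b,e,b), (b,g,b), (c,f,a), (d,a,f), (d,c,f), (e,a,f), (e,b,e), (e,b,g), (f,a,f), (g,b,a), (g,b,e), (g,b,g).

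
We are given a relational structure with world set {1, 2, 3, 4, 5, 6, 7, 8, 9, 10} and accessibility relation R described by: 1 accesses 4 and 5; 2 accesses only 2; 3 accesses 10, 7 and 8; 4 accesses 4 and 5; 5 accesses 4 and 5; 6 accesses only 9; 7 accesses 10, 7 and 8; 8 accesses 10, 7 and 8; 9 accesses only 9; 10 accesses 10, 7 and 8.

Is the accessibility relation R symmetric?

Symmetric: no — 1 R 4 but not 4 R 1.

No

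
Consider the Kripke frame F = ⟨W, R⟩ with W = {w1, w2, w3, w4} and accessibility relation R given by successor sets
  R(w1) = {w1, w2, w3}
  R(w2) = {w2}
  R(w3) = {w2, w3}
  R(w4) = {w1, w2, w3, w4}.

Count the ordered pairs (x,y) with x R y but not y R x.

Enumerating: (w1,w2), (w1,w3), (w3,w2), (w4,w1), (w4,w2), (w4,w3).

6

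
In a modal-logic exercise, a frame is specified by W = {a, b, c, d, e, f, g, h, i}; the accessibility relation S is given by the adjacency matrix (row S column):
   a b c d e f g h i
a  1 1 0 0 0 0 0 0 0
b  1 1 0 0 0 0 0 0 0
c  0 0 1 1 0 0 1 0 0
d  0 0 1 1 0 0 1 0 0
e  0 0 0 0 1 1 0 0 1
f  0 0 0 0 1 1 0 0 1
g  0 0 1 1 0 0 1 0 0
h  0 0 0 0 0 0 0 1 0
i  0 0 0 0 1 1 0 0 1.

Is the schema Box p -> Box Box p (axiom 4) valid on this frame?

Yes

Axiom 4 corresponds to the accessibility relation being transitive.
Transitive: yes — every two-step S-path is closed by a direct edge.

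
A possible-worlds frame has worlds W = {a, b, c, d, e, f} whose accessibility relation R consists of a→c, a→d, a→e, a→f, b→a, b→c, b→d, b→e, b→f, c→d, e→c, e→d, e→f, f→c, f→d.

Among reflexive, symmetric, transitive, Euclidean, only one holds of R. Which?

transitive

Reflexive: no — a is not related to itself.
Symmetric: no — a R c but not c R a.
Transitive: yes — every two-step R-path is closed by a direct edge.
Euclidean: no — a R c and a R e, but not c R e.
Only transitive holds.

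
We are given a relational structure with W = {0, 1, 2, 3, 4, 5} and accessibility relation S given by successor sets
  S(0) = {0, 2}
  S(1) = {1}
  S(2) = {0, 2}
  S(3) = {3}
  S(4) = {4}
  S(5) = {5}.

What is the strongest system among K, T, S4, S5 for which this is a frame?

Reflexive (axiom T): yes — every world is S-related to itself.
Transitive (axiom 4): yes — every two-step S-path is closed by a direct edge.
Euclidean (axiom 5): yes — any two successors of a common world are S-related.
So F validates K, T, S4, S5. The strongest is S5.

S5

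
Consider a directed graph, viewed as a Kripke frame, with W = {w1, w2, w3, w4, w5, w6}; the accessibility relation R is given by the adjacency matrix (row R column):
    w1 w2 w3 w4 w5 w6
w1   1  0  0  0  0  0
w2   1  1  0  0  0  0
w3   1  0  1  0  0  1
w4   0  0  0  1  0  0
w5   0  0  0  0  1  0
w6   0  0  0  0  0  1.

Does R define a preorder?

Reflexive: yes — every world is R-related to itself.
Transitive: yes — every two-step R-path is closed by a direct edge.
So R is a preorder.

Yes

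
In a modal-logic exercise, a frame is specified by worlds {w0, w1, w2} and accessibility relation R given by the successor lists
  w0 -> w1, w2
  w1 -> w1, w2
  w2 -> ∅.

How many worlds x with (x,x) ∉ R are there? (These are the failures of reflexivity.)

2

Enumerating: w0, w2.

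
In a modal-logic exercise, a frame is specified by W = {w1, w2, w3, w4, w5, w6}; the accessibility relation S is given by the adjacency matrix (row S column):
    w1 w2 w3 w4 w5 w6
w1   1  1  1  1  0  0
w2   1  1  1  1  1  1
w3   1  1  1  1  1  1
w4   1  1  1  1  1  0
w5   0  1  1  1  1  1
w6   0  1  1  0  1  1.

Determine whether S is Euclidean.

Euclidean: no — w2 S w1 and w2 S w5, but not w1 S w5.

No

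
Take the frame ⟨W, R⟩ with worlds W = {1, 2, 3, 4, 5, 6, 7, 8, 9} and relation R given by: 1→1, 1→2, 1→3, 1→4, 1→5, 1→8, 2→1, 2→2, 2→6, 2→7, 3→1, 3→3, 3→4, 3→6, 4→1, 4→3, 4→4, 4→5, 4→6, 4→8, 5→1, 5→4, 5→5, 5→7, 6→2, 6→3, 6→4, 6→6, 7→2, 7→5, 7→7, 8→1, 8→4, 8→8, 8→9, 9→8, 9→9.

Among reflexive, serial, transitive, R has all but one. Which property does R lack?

Reflexive: yes — every world is R-related to itself.
Serial: yes — every world has a successor (e.g. 1 R 1).
Transitive: no — 1 R 2 and 2 R 6, but not 1 R 6.
Only transitive fails.

transitive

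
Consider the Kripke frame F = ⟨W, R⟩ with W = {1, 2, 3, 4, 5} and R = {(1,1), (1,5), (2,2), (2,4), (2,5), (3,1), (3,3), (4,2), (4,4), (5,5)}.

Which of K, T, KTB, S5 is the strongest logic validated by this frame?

Reflexive (axiom T): yes — every world is R-related to itself.
Symmetric (axiom B): no — 1 R 5 but not 5 R 1.
Euclidean (axiom 5): no — 2 R 4 and 2 R 5, but not 4 R 5.
So F validates K, T; KTB would additionally require R to be symmetric. The strongest is T.

T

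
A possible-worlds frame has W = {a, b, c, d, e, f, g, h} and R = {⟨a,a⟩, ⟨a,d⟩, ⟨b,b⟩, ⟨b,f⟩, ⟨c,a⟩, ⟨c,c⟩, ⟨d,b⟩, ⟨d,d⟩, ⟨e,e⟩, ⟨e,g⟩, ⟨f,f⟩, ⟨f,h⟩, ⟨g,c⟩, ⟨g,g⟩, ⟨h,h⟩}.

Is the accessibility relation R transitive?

No

Transitive: no — a R d and d R b, but not a R b.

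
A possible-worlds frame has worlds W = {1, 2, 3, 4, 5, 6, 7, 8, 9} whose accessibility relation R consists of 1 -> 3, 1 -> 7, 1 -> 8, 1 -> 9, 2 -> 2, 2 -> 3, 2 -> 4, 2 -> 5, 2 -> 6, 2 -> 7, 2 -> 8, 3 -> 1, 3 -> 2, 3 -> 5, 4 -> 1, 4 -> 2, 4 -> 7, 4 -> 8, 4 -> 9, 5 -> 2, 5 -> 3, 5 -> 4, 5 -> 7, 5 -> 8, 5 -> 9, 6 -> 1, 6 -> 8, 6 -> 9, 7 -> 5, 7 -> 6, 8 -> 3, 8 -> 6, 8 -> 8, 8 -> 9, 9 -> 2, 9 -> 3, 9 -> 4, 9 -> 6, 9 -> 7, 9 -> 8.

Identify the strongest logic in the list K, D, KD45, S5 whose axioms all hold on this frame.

D

Serial (axiom D): yes — every world has a successor (e.g. 1 R 3).
Euclidean (axiom 5): no — 1 R 3 and 1 R 7, but not 3 R 7.
Transitive (axiom 4): no — 1 R 3 and 3 R 2, but not 1 R 2.
Reflexive (axiom T): no — 1 is not related to itself.
So F validates K, D; KD45 would additionally require R to be Euclidean and transitive. The strongest is D.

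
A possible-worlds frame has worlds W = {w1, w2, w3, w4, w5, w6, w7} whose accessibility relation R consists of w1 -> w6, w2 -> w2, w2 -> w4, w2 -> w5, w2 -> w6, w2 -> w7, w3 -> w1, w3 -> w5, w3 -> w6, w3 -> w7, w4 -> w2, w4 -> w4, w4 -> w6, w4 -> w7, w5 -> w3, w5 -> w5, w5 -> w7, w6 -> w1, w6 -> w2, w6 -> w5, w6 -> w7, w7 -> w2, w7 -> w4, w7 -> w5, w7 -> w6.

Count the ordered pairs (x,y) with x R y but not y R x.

Enumerating: (w2,w5), (w3,w1), (w3,w6), (w3,w7), (w4,w6), (w6,w5).

6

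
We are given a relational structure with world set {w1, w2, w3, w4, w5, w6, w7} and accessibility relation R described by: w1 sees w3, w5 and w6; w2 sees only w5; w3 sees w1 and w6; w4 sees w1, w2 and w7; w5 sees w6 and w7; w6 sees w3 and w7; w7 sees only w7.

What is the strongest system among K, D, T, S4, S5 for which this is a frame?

D

Serial (axiom D): yes — every world has a successor (e.g. w1 R w3).
Reflexive (axiom T): no — w1 is not related to itself.
Transitive (axiom 4): no — w1 R w5 and w5 R w7, but not w1 R w7.
Euclidean (axiom 5): no — w1 R w3 and w1 R w5, but not w3 R w5.
So F validates K, D; T would additionally require R to be reflexive. The strongest is D.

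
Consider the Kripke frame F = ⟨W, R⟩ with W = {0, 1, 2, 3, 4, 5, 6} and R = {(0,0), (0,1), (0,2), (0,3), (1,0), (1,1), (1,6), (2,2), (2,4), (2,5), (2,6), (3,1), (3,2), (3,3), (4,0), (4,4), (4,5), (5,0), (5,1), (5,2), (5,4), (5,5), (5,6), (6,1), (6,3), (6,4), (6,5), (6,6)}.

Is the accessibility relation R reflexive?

Yes

Reflexive: yes — every world is R-related to itself.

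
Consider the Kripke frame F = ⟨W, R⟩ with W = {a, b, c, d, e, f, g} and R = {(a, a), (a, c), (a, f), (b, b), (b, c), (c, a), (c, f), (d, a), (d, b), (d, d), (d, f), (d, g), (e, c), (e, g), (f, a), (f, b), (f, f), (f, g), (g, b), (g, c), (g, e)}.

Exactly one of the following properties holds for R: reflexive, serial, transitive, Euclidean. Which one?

Reflexive: no — c is not related to itself.
Serial: yes — every world has a successor (e.g. a R a).
Transitive: no — a R f and f R b, but not a R b.
Euclidean: no — a R f and a R c, but not f R c.
Only serial holds.

serial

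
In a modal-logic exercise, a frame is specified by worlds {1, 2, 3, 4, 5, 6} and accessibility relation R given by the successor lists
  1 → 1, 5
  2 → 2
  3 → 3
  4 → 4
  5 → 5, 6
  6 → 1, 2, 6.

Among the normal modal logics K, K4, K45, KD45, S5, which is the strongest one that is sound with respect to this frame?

K

Transitive (axiom 4): no — 1 R 5 and 5 R 6, but not 1 R 6.
Euclidean (axiom 5): no — 6 R 1 and 6 R 2, but not 1 R 2.
Serial (axiom D): yes — every world has a successor (e.g. 1 R 1).
Reflexive (axiom T): yes — every world is R-related to itself.
So F validates K; K4 would additionally require R to be transitive. The strongest is K.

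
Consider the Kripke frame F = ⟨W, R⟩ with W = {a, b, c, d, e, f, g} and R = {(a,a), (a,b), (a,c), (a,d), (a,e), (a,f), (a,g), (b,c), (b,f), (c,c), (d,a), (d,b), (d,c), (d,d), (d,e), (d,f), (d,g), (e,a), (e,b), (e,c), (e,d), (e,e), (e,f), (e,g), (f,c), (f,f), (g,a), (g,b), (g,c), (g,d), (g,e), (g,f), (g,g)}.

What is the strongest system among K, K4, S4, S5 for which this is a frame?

Transitive (axiom 4): yes — every two-step R-path is closed by a direct edge.
Reflexive (axiom T): no — b is not related to itself.
Euclidean (axiom 5): no — a R b and a R d, but not b R d.
So F validates K, K4; S4 would additionally require R to be reflexive. The strongest is K4.

K4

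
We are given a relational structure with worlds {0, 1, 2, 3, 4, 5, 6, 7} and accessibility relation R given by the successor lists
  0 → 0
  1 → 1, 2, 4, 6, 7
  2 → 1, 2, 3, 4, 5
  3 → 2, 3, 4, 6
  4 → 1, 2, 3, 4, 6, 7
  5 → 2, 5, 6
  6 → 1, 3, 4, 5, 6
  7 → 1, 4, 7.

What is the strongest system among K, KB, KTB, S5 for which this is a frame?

Symmetric (axiom B): yes — every pair in R has its reverse in R.
Reflexive (axiom T): yes — every world is R-related to itself.
Euclidean (axiom 5): no — 1 R 2 and 1 R 6, but not 2 R 6.
So F validates K, KB, KTB; S5 would additionally require R to be Euclidean. The strongest is KTB.

KTB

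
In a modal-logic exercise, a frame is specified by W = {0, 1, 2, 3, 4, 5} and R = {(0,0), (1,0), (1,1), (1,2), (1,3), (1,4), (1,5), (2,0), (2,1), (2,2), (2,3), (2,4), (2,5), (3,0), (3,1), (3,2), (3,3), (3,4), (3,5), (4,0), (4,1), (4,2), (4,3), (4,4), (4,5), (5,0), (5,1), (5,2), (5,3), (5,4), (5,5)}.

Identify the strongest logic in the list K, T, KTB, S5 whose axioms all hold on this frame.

T

Reflexive (axiom T): yes — every world is R-related to itself.
Symmetric (axiom B): no — 1 R 0 but not 0 R 1.
Euclidean (axiom 5): no — 1 R 0 and 1 R 2, but not 0 R 2.
So F validates K, T; KTB would additionally require R to be symmetric. The strongest is T.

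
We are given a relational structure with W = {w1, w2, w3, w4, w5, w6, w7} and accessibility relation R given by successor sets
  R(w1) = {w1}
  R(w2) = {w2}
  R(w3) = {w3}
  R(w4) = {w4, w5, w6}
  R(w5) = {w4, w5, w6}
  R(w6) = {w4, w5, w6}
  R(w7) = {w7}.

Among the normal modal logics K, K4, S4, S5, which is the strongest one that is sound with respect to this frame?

Transitive (axiom 4): yes — every two-step R-path is closed by a direct edge.
Reflexive (axiom T): yes — every world is R-related to itself.
Euclidean (axiom 5): yes — any two successors of a common world are R-related.
So F validates K, K4, S4, S5. The strongest is S5.

S5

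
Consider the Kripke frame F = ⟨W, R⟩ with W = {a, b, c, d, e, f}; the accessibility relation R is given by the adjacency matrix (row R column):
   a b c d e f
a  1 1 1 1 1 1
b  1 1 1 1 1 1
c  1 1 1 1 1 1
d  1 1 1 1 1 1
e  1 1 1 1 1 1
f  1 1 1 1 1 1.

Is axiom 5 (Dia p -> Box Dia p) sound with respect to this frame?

By correspondence theory, 5 is valid on a frame iff R is Euclidean.
Euclidean: yes — any two successors of a common world are R-related.

Yes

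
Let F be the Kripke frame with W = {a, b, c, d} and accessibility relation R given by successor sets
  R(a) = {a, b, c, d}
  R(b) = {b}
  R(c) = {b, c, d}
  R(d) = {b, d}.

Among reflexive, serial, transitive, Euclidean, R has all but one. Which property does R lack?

Euclidean

Reflexive: yes — every world is R-related to itself.
Serial: yes — every world has a successor (e.g. a R a).
Transitive: yes — every two-step R-path is closed by a direct edge.
Euclidean: no — a R b and a R c, but not b R c.
Only Euclidean fails.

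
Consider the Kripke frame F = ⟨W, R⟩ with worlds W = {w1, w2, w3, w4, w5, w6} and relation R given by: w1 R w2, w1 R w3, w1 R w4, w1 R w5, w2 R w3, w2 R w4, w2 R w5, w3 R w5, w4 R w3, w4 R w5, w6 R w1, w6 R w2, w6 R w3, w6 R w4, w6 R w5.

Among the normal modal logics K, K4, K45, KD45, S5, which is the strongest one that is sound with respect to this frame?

Transitive (axiom 4): yes — every two-step R-path is closed by a direct edge.
Euclidean (axiom 5): no — w1 R w3 and w1 R w2, but not w3 R w2.
Serial (axiom D): no — w5 has no R-successor.
Reflexive (axiom T): no — w1 is not related to itself.
So F validates K, K4; K45 would additionally require R to be Euclidean. The strongest is K4.

K4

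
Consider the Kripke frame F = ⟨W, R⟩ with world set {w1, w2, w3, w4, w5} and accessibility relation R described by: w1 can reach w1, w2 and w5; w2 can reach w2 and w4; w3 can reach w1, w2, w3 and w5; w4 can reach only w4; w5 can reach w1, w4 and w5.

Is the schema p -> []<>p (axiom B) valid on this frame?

No

By correspondence theory, B is valid on a frame iff R is symmetric.
Symmetric: no — w1 R w2 but not w2 R w1.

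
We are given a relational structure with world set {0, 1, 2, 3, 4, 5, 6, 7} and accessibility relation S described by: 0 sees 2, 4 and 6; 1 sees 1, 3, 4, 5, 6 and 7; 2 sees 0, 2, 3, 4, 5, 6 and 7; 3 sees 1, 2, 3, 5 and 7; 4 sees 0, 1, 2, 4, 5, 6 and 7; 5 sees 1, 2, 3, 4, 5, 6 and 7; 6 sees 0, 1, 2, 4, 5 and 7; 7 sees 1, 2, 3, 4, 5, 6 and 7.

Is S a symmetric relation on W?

Yes

Symmetric: yes — every pair in S has its reverse in S.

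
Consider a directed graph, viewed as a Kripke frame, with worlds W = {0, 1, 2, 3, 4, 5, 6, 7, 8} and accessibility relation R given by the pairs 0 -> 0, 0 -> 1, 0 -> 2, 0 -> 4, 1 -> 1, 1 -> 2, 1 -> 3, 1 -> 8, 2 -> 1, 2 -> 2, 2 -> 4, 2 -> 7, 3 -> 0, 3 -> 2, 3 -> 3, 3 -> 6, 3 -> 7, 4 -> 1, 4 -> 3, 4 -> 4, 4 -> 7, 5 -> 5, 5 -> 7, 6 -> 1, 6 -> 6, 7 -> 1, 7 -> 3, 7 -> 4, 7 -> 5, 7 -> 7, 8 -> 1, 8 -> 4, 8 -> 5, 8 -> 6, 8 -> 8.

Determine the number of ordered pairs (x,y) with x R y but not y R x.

16

Enumerating: (0,1), (0,2), (0,4), (1,3), (2,4), (2,7), (3,0), (3,2), (3,6), (4,1), (4,3), (6,1), (7,1), (8,4), (8,5), (8,6).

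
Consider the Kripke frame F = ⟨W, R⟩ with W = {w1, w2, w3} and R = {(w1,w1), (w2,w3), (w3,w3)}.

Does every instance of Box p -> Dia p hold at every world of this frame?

By correspondence theory, D is valid on a frame iff R is serial.
Serial: yes — every world has a successor (e.g. w1 R w1).

Yes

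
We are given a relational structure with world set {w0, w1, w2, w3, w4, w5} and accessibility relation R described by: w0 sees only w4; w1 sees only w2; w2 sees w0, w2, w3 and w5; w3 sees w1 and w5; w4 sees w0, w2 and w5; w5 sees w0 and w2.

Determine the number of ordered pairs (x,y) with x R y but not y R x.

8

Enumerating: (w1,w2), (w2,w0), (w2,w3), (w3,w1), (w3,w5), (w4,w2), (w4,w5), (w5,w0).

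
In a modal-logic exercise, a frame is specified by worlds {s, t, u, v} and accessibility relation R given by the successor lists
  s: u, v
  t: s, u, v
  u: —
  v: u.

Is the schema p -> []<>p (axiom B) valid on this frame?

Axiom B corresponds to the accessibility relation being symmetric.
Symmetric: no — s R u but not u R s.

No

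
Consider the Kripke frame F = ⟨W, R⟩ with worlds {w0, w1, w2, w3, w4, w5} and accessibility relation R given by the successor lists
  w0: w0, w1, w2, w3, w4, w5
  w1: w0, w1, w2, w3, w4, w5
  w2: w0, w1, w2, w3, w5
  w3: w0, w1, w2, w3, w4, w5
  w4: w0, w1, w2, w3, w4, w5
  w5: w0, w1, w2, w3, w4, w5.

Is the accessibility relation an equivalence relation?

Reflexive: yes — every world is R-related to itself.
Symmetric: no — w4 R w2 but not w2 R w4.
Transitive: no — w2 R w0 and w0 R w4, but not w2 R w4.
So R is not an equivalence relation.

No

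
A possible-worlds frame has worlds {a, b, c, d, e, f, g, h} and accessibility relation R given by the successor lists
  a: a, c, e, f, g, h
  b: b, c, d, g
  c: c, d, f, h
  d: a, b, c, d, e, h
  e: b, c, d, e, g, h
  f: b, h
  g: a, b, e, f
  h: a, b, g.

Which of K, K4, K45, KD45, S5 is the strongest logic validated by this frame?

K

Transitive (axiom 4): no — a R c and c R d, but not a R d.
Euclidean (axiom 5): no — a R c and a R e, but not c R e.
Serial (axiom D): yes — every world has a successor (e.g. a R a).
Reflexive (axiom T): no — f is not related to itself.
So F validates K; K4 would additionally require R to be transitive. The strongest is K.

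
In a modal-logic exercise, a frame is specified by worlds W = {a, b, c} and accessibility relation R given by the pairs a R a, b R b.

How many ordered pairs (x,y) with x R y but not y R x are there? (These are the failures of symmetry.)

0

R is symmetric; there are no such tuples.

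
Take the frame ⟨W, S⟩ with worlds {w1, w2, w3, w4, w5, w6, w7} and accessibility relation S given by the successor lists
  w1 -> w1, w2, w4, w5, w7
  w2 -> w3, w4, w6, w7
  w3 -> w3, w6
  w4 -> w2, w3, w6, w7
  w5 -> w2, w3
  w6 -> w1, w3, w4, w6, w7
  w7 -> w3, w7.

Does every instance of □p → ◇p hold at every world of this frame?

The schema D characterises exactly the serial frames.
Serial: yes — every world has a successor (e.g. w1 S w1).

Yes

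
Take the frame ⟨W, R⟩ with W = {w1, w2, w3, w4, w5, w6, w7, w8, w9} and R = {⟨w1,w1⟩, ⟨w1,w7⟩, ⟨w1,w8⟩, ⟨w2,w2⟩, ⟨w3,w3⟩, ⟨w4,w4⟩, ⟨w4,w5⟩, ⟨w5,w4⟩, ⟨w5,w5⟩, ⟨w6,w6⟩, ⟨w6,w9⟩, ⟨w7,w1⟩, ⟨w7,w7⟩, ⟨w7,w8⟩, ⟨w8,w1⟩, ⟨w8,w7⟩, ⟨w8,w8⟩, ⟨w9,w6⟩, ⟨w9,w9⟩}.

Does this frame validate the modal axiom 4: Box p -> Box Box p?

By correspondence theory, 4 is valid on a frame iff R is transitive.
Transitive: yes — every two-step R-path is closed by a direct edge.

Yes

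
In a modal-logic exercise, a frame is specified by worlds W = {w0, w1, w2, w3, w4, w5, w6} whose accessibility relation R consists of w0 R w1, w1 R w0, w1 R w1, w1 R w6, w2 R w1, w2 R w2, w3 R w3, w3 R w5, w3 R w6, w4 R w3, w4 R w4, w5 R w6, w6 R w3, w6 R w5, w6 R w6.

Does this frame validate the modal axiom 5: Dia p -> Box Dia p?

By correspondence theory, 5 is valid on a frame iff R is Euclidean.
Euclidean: no — w1 R w0 and w1 R w6, but not w0 R w6.

No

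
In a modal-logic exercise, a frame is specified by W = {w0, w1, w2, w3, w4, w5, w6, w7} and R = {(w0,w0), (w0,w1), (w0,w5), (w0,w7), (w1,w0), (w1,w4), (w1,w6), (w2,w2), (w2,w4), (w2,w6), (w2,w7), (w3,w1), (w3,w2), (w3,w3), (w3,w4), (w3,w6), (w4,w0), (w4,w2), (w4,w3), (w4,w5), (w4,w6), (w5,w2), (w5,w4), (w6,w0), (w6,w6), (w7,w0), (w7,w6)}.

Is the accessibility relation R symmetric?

Symmetric: no — w0 R w5 but not w5 R w0.

No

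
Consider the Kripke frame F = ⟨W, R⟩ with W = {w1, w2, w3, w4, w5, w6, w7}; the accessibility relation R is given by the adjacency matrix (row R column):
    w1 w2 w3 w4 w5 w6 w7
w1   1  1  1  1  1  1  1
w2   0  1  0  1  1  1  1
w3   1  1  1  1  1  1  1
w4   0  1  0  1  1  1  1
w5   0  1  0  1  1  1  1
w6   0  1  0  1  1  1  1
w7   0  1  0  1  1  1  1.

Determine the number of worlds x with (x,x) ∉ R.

R is reflexive; there are no such worlds.

0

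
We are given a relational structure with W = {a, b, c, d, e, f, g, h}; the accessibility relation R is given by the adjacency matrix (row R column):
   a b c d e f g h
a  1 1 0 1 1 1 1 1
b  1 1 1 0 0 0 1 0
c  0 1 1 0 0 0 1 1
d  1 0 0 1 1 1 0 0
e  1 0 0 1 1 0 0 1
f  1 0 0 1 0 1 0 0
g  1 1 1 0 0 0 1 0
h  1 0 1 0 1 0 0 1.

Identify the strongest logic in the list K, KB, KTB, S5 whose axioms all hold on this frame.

KTB

Symmetric (axiom B): yes — every pair in R has its reverse in R.
Reflexive (axiom T): yes — every world is R-related to itself.
Euclidean (axiom 5): no — a R b and a R d, but not b R d.
So F validates K, KB, KTB; S5 would additionally require R to be Euclidean. The strongest is KTB.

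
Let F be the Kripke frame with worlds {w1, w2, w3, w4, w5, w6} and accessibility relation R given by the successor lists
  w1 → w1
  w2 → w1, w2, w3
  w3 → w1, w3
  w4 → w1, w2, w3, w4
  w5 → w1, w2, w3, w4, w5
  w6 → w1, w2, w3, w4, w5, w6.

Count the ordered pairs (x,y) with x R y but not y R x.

15

Enumerating: (w2,w1), (w2,w3), (w3,w1), (w4,w1), (w4,w2), (w4,w3), (w5,w1), (w5,w2), (w5,w3), (w5,w4), (w6,w1), (w6,w2), (w6,w3), (w6,w4), (w6,w5).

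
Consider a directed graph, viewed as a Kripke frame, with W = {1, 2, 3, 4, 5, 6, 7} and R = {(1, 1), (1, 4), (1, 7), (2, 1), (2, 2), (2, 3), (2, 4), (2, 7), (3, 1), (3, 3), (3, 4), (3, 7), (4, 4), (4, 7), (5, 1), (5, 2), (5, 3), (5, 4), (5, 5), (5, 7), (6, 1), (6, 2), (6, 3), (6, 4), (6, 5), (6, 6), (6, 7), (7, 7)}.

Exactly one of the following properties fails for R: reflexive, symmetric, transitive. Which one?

symmetric

Reflexive: yes — every world is R-related to itself.
Symmetric: no — 1 R 4 but not 4 R 1.
Transitive: yes — every two-step R-path is closed by a direct edge.
Only symmetric fails.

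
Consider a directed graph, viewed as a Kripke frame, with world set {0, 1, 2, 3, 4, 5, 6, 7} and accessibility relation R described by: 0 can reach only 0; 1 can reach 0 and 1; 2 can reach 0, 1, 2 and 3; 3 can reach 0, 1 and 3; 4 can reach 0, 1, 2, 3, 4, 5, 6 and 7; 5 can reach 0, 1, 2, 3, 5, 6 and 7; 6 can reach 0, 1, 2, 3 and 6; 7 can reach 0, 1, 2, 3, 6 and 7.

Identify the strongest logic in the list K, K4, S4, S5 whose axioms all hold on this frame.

Transitive (axiom 4): yes — every two-step R-path is closed by a direct edge.
Reflexive (axiom T): yes — every world is R-related to itself.
Euclidean (axiom 5): no — 2 R 0 and 2 R 1, but not 0 R 1.
So F validates K, K4, S4; S5 would additionally require R to be Euclidean. The strongest is S4.

S4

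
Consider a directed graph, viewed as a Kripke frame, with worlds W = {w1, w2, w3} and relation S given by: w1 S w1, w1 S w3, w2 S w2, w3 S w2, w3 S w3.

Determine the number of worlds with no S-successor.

0

S is serial; there are no such worlds.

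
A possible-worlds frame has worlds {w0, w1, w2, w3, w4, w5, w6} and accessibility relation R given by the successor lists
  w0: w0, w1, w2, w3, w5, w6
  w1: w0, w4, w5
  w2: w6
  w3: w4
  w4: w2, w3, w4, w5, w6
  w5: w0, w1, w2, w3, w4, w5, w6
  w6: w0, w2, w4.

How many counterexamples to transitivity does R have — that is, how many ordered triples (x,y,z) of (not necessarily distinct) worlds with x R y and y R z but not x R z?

Enumerating: (w0,w1,w4), (w0,w3,w4), (w0,w5,w4), (w0,w6,w4), (w1,w0,w1), (w1,w0,w2), (w1,w0,w3), (w1,w0,w6), (w1,w4,w2), (w1,w4,w3), (w1,w4,w6), (w1,w5,w1), … and 21 more.
Total: 33.

33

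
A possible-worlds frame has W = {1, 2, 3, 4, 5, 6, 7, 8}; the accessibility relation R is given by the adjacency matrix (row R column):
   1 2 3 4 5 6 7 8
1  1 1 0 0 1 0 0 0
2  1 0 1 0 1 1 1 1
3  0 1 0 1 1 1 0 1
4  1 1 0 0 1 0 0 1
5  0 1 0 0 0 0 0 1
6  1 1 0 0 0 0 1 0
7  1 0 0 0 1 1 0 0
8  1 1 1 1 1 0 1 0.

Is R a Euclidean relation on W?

No

Euclidean: no — 2 R 1 and 2 R 3, but not 1 R 3.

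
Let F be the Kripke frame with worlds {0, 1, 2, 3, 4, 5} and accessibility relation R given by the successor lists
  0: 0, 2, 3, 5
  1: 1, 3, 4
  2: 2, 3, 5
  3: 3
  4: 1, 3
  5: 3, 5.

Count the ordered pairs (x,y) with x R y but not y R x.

Enumerating: (0,2), (0,3), (0,5), (1,3), (2,3), (2,5), (4,3), (5,3).

8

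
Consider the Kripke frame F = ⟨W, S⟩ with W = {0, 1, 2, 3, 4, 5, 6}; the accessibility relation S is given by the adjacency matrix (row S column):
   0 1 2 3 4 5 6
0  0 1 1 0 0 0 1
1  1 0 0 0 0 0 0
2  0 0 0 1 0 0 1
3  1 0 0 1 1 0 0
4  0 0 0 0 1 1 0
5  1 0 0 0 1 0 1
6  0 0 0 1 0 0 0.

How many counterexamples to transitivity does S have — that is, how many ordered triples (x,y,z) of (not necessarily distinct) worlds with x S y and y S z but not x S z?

20

Enumerating: (0,1,0), (0,2,3), (0,6,3), (1,0,1), (1,0,2), (1,0,6), (2,3,0), (2,3,4), (3,0,1), (3,0,2), (3,0,6), (3,4,5), … and 8 more.
Total: 20.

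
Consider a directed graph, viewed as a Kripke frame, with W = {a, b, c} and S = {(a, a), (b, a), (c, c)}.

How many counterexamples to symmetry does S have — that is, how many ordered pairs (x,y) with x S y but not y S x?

Enumerating: (b,a).

1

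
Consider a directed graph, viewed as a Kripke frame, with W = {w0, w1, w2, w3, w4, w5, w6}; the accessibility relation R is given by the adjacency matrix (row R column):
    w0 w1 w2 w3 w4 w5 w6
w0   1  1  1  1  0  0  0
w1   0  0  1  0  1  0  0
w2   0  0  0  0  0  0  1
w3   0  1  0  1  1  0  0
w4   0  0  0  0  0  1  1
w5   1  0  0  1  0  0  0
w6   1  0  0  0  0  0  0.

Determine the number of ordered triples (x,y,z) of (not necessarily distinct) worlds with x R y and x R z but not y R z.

Enumerating: (w0,w1,w0), (w0,w1,w1), (w0,w1,w3), (w0,w2,w0), (w0,w2,w1), (w0,w2,w2), (w0,w2,w3), (w0,w3,w0), (w0,w3,w2), (w1,w2,w2), (w1,w2,w4), (w1,w4,w2), … and 12 more.
Total: 24.

24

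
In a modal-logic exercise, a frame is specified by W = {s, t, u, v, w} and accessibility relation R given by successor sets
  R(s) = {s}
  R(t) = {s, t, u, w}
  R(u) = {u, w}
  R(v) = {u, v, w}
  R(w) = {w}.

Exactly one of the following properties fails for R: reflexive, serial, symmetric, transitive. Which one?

symmetric

Reflexive: yes — every world is R-related to itself.
Serial: yes — every world has a successor (e.g. s R s).
Symmetric: no — t R s but not s R t.
Transitive: yes — every two-step R-path is closed by a direct edge.
Only symmetric fails.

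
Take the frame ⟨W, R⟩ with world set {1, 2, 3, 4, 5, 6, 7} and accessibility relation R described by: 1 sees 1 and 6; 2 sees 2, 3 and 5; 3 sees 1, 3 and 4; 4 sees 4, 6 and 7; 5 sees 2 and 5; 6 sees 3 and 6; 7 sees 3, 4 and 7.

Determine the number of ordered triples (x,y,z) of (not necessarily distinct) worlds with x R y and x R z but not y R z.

Enumerating: (1,6,1), (2,3,2), (2,3,5), (2,5,3), (3,1,3), (3,1,4), (3,4,1), (3,4,3), (4,6,4), (4,6,7), (4,7,6), (6,3,6), (7,3,7), (7,4,3).

14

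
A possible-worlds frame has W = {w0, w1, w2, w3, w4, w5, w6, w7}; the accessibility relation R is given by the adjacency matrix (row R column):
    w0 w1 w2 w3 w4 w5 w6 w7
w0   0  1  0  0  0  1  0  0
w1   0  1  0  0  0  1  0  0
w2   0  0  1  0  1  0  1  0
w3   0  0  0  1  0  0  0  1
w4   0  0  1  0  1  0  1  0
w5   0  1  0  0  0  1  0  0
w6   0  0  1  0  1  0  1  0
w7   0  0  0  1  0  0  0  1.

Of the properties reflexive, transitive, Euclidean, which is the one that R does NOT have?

Reflexive: no — w0 is not related to itself.
Transitive: yes — every two-step R-path is closed by a direct edge.
Euclidean: yes — any two successors of a common world are R-related.
Only reflexive fails.

reflexive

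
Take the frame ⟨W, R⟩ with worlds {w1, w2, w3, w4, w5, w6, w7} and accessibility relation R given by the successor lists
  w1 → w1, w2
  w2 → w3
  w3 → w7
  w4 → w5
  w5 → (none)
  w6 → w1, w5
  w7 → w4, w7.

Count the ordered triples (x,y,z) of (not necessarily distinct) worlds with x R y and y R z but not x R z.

5

Enumerating: (w1,w2,w3), (w2,w3,w7), (w3,w7,w4), (w6,w1,w2), (w7,w4,w5).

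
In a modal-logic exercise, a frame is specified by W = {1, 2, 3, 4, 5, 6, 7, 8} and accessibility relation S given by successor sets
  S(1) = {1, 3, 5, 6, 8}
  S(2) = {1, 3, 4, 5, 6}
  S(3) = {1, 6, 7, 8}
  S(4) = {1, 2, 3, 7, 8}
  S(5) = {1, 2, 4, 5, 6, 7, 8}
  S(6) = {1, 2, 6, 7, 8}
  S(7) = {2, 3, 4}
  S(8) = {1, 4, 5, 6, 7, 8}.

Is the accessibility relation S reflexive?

Reflexive: no — 2 is not related to itself.

No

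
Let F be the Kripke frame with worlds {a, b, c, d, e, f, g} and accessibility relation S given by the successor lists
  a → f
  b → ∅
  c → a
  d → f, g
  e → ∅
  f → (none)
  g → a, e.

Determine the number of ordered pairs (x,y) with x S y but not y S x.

Enumerating: (a,f), (c,a), (d,f), (d,g), (g,a), (g,e).

6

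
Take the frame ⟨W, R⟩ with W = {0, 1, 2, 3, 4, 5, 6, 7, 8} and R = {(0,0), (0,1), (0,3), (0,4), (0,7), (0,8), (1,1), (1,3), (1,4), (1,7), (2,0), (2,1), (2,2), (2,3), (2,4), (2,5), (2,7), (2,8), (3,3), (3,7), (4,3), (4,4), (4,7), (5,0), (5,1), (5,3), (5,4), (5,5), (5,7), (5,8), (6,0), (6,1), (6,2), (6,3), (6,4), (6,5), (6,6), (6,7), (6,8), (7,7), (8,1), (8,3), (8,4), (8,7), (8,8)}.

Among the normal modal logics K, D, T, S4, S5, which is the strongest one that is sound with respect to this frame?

S4

Serial (axiom D): yes — every world has a successor (e.g. 0 R 0).
Reflexive (axiom T): yes — every world is R-related to itself.
Transitive (axiom 4): yes — every two-step R-path is closed by a direct edge.
Euclidean (axiom 5): no — 0 R 1 and 0 R 8, but not 1 R 8.
So F validates K, D, T, S4; S5 would additionally require R to be Euclidean. The strongest is S4.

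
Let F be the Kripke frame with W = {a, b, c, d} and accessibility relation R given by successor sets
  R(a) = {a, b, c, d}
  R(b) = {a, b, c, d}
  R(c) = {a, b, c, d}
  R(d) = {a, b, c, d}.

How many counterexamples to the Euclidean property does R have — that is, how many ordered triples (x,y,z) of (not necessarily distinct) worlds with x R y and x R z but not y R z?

R is Euclidean; there are no such tuples.

0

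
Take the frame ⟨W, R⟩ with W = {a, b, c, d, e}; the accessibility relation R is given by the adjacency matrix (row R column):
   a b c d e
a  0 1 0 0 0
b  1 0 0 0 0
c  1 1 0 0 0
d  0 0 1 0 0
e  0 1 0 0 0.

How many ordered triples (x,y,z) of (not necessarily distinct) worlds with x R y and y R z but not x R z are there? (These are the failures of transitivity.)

5

Enumerating: (a,b,a), (b,a,b), (d,c,a), (d,c,b), (e,b,a).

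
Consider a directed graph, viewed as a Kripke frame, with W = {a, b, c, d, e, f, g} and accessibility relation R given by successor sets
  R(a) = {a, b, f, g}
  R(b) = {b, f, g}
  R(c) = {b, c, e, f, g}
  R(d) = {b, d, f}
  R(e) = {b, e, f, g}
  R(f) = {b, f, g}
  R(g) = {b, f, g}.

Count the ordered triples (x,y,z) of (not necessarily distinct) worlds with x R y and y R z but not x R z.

Enumerating: (d,b,g), (d,f,g).

2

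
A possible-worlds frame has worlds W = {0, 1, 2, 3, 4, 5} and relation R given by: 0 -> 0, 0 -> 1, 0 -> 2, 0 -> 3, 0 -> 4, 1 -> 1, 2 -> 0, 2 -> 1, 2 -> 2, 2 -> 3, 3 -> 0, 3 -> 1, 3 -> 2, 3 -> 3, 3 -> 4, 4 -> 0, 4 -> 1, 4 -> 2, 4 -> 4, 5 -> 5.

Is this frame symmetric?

Symmetric: no — 0 R 1 but not 1 R 0.

No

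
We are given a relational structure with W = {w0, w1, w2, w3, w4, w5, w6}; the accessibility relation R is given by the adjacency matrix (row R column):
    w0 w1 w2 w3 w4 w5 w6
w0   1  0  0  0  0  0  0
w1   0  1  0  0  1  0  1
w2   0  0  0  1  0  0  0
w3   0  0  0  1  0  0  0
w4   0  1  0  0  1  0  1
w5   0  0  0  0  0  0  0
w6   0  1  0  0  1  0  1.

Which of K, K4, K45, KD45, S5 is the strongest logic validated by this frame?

Transitive (axiom 4): yes — every two-step R-path is closed by a direct edge.
Euclidean (axiom 5): yes — any two successors of a common world are R-related.
Serial (axiom D): no — w5 has no R-successor.
Reflexive (axiom T): no — w2 is not related to itself.
So F validates K, K4, K45; KD45 would additionally require R to be serial. The strongest is K45.

K45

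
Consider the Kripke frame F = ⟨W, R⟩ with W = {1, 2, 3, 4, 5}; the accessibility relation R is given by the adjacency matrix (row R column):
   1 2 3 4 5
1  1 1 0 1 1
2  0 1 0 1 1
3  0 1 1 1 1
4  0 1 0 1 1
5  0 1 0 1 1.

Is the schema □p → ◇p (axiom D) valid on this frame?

Yes

Axiom D corresponds to the accessibility relation being serial.
Serial: yes — every world has a successor (e.g. 1 R 1).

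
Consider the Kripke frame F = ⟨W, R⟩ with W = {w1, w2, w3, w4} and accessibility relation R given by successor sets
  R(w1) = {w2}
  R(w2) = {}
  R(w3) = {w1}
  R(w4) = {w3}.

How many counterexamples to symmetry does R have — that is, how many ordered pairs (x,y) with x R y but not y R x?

3

Enumerating: (w1,w2), (w3,w1), (w4,w3).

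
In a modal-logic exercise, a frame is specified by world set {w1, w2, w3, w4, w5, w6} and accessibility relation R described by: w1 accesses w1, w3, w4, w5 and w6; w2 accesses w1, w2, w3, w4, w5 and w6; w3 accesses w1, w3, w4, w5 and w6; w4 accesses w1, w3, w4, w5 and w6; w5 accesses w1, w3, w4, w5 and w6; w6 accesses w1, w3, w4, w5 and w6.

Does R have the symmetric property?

No

Symmetric: no — w2 R w1 but not w1 R w2.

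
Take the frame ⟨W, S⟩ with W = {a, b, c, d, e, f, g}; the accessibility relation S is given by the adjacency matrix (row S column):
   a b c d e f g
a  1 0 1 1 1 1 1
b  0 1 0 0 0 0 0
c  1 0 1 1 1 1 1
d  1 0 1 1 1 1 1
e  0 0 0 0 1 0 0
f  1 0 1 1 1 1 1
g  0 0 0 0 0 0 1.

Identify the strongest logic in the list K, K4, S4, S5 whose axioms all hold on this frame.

Transitive (axiom 4): yes — every two-step S-path is closed by a direct edge.
Reflexive (axiom T): yes — every world is S-related to itself.
Euclidean (axiom 5): no — a S e and a S c, but not e S c.
So F validates K, K4, S4; S5 would additionally require S to be Euclidean. The strongest is S4.

S4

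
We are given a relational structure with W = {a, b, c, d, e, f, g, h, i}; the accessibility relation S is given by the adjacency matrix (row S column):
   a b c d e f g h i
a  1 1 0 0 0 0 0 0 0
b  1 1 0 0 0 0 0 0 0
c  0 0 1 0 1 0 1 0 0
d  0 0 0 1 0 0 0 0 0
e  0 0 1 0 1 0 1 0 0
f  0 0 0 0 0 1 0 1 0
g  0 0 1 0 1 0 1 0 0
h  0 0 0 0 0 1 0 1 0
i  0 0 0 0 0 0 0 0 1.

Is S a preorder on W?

Yes

Reflexive: yes — every world is S-related to itself.
Transitive: yes — every two-step S-path is closed by a direct edge.
So S is a preorder.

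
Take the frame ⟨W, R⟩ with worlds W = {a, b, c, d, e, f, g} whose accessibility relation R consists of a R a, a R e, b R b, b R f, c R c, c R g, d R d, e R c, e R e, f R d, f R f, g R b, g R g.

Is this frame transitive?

Transitive: no — a R e and e R c, but not a R c.

No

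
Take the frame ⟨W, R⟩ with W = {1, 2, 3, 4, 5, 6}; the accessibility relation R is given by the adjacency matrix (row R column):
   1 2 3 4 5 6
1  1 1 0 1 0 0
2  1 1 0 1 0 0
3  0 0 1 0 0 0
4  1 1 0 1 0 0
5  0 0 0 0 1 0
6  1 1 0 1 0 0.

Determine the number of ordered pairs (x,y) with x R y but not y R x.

Enumerating: (6,1), (6,2), (6,4).

3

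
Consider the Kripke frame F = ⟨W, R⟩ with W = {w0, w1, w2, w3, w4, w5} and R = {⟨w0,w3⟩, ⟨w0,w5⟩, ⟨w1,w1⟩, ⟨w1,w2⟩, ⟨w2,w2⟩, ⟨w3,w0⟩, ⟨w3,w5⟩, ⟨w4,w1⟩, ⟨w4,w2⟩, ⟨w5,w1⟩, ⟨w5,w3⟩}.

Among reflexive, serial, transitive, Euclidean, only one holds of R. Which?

Reflexive: no — w0 is not related to itself.
Serial: yes — every world has a successor (e.g. w0 R w3).
Transitive: no — w0 R w5 and w5 R w1, but not w0 R w1.
Euclidean: no — w3 R w5 and w3 R w0, but not w5 R w0.
Only serial holds.

serial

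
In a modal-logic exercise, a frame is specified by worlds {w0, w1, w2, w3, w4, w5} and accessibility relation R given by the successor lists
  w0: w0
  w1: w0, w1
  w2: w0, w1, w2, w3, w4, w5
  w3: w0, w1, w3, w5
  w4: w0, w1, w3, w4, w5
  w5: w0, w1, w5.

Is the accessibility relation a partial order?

Reflexive: yes — every world is R-related to itself.
Transitive: yes — every two-step R-path is closed by a direct edge.
Antisymmetric: yes — no distinct pair is related both ways.
So R is a partial order.

Yes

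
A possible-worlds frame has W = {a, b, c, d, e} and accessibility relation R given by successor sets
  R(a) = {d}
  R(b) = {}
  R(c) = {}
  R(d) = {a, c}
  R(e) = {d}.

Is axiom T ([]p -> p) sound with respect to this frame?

By correspondence theory, T is valid on a frame iff R is reflexive.
Reflexive: no — a is not related to itself.

No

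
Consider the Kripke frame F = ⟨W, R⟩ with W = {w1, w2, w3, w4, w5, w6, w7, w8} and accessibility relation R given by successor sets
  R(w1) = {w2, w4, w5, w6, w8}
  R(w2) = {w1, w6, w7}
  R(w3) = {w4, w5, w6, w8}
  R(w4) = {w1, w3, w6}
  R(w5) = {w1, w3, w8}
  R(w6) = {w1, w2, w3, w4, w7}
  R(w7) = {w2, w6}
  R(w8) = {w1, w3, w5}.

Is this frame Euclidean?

Euclidean: no — w1 R w2 and w1 R w4, but not w2 R w4.

No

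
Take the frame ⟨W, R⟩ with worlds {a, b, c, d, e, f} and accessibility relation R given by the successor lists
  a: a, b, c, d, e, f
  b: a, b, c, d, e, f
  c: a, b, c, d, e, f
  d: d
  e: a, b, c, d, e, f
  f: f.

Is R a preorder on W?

Reflexive: yes — every world is R-related to itself.
Transitive: yes — every two-step R-path is closed by a direct edge.
So R is a preorder.

Yes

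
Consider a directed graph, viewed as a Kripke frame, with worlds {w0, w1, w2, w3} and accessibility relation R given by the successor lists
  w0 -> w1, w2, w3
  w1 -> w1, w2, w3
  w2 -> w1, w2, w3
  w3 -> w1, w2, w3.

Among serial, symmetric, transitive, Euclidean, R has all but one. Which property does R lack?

Serial: yes — every world has a successor (e.g. w0 R w1).
Symmetric: no — w0 R w1 but not w1 R w0.
Transitive: yes — every two-step R-path is closed by a direct edge.
Euclidean: yes — any two successors of a common world are R-related.
Only symmetric fails.

symmetric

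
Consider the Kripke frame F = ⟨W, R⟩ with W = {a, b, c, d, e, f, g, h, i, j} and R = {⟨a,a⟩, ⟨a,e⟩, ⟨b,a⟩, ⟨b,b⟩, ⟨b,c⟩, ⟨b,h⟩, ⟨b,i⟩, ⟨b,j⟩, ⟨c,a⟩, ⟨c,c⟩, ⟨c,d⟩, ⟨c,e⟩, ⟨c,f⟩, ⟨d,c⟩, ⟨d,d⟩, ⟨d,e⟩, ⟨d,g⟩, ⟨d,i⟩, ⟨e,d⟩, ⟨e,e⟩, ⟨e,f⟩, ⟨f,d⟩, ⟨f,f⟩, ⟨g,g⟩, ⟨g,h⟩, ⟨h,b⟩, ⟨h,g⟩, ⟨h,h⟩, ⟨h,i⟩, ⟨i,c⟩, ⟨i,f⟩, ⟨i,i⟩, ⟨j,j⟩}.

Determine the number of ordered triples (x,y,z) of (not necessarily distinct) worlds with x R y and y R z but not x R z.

33

Enumerating: (a,e,d), (a,e,f), (b,a,e), (b,c,d), (b,c,e), (b,c,f), (b,h,g), (b,i,f), (c,d,g), (c,d,i), (d,c,a), (d,c,f), … and 21 more.
Total: 33.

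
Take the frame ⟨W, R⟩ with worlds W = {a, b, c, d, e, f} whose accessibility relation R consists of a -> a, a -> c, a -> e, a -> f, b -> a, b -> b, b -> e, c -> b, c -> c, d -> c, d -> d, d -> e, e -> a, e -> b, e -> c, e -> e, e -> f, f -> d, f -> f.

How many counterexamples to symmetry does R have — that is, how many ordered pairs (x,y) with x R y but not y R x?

Enumerating: (a,c), (a,f), (b,a), (c,b), (d,c), (d,e), (e,c), (e,f), (f,d).

9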